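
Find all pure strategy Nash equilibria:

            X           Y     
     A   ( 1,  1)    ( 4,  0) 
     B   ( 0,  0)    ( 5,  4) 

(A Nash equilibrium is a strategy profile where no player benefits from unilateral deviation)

Nash equilibrium: (A, X), (B, Y)

Work:
Best responses:
  P1 vs X: payoffs [1, 0] → best response A (payoff 1)
  P1 vs Y: payoffs [4, 5] → best response B (payoff 5)
  P2 vs A: payoffs [1, 0] → best response X (payoff 1)
  P2 vs B: payoffs [0, 4] → best response Y (payoff 4)
Mutual best responses: (A,X), (B,Y) → Nash equilibria.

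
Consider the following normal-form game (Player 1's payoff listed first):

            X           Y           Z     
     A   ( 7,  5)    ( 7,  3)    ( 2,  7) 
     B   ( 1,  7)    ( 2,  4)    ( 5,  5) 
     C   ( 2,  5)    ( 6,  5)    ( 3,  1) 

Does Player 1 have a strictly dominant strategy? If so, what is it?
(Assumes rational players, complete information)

No strictly dominant strategy exists for Player 1

Work:
A strategy strictly dominates another if it gives a strictly higher payoff against every opponent action. Compare each pair of P1's strategies column-by-column:
  A vs B: [7 vs 1, 7 vs 2, 2 vs 5] → A does not strictly dominate B (column Z: 2 ≤ 5)
  A vs C: [7 vs 2, 7 vs 6, 2 vs 3] → A does not strictly dominate C (column Z: 2 ≤ 3)
  B vs A: [1 vs 7, 2 vs 7, 5 vs 2] → B does not strictly dominate A (column X: 1 ≤ 7)
  B vs C: [1 vs 2, 2 vs 6, 5 vs 3] → B does not strictly dominate C (column X: 1 ≤ 2)
  C vs A: [2 vs 7, 6 vs 7, 3 vs 2] → C does not strictly dominate A (column X: 2 ≤ 7)
  C vs B: [2 vs 1, 6 vs 2, 3 vs 5] → C does not strictly dominate B (column Z: 3 ≤ 5)
No single strategy strictly dominates all others → no strictly dominant strategy.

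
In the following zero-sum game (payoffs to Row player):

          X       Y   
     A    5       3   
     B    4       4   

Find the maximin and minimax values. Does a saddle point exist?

Maximin = 4, Minimax = 4, Saddle: True

Work:
Row minimums: [3, 4] → maximin = 4
Column maximums: [5, 4] → minimax = 4
Saddle point exists! Game value = 4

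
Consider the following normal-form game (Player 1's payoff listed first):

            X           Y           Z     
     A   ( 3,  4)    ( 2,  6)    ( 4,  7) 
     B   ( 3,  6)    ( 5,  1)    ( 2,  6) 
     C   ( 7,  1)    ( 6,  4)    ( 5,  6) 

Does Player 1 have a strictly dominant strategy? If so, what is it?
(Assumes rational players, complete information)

Yes, Player 1's strictly dominant strategy is C

Work:
A strategy strictly dominates another if it gives a strictly higher payoff against every opponent action. Compare each pair of P1's strategies column-by-column:
  A vs B: [3 vs 3, 2 vs 5, 4 vs 2] → A does not strictly dominate B (column X: 3 ≤ 3)
  A vs C: [3 vs 7, 2 vs 6, 4 vs 5] → A does not strictly dominate C (column X: 3 ≤ 7)
  B vs A: [3 vs 3, 5 vs 2, 2 vs 4] → B does not strictly dominate A (column X: 3 ≤ 3)
  B vs C: [3 vs 7, 5 vs 6, 2 vs 5] → B does not strictly dominate C (column X: 3 ≤ 7)
  C vs A: [7 vs 3, 6 vs 2, 5 vs 4] → C strictly dominates A
  C vs B: [7 vs 3, 6 vs 5, 5 vs 2] → C strictly dominates B
C strictly dominates every other strategy → strictly dominant.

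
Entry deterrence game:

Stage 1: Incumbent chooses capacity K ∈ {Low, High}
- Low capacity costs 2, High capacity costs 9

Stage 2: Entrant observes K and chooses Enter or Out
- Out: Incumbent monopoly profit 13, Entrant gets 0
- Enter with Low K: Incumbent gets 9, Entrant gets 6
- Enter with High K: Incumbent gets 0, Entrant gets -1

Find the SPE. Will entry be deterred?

SPE: (Low, Enter|Low, Out|High); Entry not deterred. Incumbent net profit = 7, Entrant gets 6

Work:
After Low K: Entrant enters (6 > 0)
After High K: Entrant stays out (-1 < 0)
Incumbent: Low → 9−2=7, High → 13−9=4
Incumbent chooses Low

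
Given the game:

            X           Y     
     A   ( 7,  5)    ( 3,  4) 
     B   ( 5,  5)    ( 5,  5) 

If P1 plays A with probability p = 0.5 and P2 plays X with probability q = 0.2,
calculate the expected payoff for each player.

E[P1] = 4.4, E[P2] = 4.6

Work:
E[P1] = p·q·π₁(A,X) + p·(1-q)·π₁(A,Y) + (1-p)·q·π₁(B,X) + (1-p)·(1-q)·π₁(B,Y)
= 0.5·0.2·7 + 0.5·0.8·3 + 0.5·0.2·5 + 0.5·0.8·5
= 4.4

E[P2] = 4.6 (similar calculation)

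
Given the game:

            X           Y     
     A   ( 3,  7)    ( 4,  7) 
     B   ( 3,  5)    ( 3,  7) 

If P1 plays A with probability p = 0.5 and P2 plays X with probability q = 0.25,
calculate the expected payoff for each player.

E[P1] = 3.375, E[P2] = 6.75

Work:
E[P1] = p·q·π₁(A,X) + p·(1-q)·π₁(A,Y) + (1-p)·q·π₁(B,X) + (1-p)·(1-q)·π₁(B,Y)
= 0.5·0.25·3 + 0.5·0.75·4 + 0.5·0.25·3 + 0.5·0.75·3
= 3.375

E[P2] = 6.75 (similar calculation)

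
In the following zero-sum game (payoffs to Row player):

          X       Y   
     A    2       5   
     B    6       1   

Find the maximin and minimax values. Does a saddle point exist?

Maximin = 2, Minimax = 5, Saddle: False

Work:
Row minimums: [2, 1] → maximin = 2
Column maximums: [6, 5] → minimax = 5
No saddle point (maximin ≠ minimax). Mixed strategy needed.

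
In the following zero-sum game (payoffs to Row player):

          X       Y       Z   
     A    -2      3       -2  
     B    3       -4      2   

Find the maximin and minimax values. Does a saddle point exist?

Maximin = -2, Minimax = 2, Saddle: False

Work:
Row minimums: [-2, -4] → maximin = -2
Column maximums: [3, 3, 2] → minimax = 2
No saddle point (maximin ≠ minimax). Mixed strategy needed.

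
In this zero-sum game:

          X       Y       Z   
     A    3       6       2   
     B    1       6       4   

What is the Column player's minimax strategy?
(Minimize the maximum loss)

Column should play X, value = 3

Work:
Column player minimizes Row's maximum payoff:
Column X: max payoff to Row = 3
Column Y: max payoff to Row = 6
Column Z: max payoff to Row = 4
Minimum is 3, achieved by column X.
Minimax strategy: X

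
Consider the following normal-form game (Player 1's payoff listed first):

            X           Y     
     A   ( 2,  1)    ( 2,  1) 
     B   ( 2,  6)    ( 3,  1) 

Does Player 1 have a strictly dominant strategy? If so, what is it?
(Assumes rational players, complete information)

No strictly dominant strategy exists for Player 1

Work:
A strategy strictly dominates another if it gives a strictly higher payoff against every opponent action. Compare each pair of P1's strategies column-by-column:
  A vs B: [2 vs 2, 2 vs 3] → A does not strictly dominate B (column X: 2 ≤ 2)
  B vs A: [2 vs 2, 3 vs 2] → B does not strictly dominate A (column X: 2 ≤ 2)
No single strategy strictly dominates all others → no strictly dominant strategy.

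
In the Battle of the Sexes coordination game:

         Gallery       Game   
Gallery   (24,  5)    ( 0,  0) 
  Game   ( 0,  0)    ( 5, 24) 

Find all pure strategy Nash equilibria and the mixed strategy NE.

Pure NE: (Gallery, Gallery) and (Game, Game); Mixed NE: p = 0.8276, q = 0.1724

Work:
Check pure NE:
(Gallery, Gallery): (24, 5) - no unilateral deviation beneficial
(Game, Game): (5, 24) - no unilateral deviation beneficial
Mixed NE: P1 plays Gallery with p = 0.8276, P2 plays Gallery with q = 0.1724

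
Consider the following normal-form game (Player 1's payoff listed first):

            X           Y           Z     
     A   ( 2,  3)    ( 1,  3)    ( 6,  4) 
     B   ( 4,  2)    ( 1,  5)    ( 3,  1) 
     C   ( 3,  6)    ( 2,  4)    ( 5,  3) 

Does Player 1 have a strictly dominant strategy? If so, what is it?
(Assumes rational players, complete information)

No strictly dominant strategy exists for Player 1

Work:
A strategy strictly dominates another if it gives a strictly higher payoff against every opponent action. Compare each pair of P1's strategies column-by-column:
  A vs B: [2 vs 4, 1 vs 1, 6 vs 3] → A does not strictly dominate B (column X: 2 ≤ 4)
  A vs C: [2 vs 3, 1 vs 2, 6 vs 5] → A does not strictly dominate C (column X: 2 ≤ 3)
  B vs A: [4 vs 2, 1 vs 1, 3 vs 6] → B does not strictly dominate A (column Y: 1 ≤ 1)
  B vs C: [4 vs 3, 1 vs 2, 3 vs 5] → B does not strictly dominate C (column Y: 1 ≤ 2)
  C vs A: [3 vs 2, 2 vs 1, 5 vs 6] → C does not strictly dominate A (column Z: 5 ≤ 6)
  C vs B: [3 vs 4, 2 vs 1, 5 vs 3] → C does not strictly dominate B (column X: 3 ≤ 4)
No single strategy strictly dominates all others → no strictly dominant strategy.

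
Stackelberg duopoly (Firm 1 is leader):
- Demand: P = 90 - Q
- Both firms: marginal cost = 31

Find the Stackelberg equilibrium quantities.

q₁* (leader) = 29.5, q₂* (follower) = 14.75

Work:
Follower's reaction: q₂ = (a - c - q₁)/2
Leader substitutes: π₁ = q₁·(a - q₁ - (a-c-q₁)/2 - c)
FOC: q₁* = (90 - 31)/2 = 29.50
Then: q₂* = (90 - 31 - 29.5)/2 = 14.75
Leader has first-mover advantage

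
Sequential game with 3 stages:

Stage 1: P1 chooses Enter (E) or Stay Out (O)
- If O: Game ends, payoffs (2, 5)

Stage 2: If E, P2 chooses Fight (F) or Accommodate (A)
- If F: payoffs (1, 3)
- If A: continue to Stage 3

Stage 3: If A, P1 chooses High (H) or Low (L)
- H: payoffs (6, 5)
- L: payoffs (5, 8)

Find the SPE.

SPE: (E, A, H); Outcome (6, 5)

Work:
Stage 3: P1 chooses H (6 vs 5)
Stage 2: P2: F->3, A->5 (anticipating H). Choose A
Stage 1: P1: O->2, E->6 (anticipating A, H). Choose E
SPE path: E -> A -> H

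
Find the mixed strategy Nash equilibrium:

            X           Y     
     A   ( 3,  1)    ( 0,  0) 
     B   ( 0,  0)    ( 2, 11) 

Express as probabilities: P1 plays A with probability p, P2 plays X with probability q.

p = 0.9167, q = 0.4

Work:
Find probabilities that make opponent indifferent:
P2 chooses q to make P1 indifferent between A and B
P1 chooses p to make P2 indifferent between X and Y
Mixed NE: P1 plays (A: 0.9167, B: 0.0833), P2 plays (X: 0.4, Y: 0.6)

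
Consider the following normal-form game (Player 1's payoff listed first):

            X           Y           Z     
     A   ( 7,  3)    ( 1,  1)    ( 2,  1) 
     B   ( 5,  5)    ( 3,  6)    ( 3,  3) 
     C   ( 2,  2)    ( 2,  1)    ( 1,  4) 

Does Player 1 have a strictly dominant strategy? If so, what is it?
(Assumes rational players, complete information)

No strictly dominant strategy exists for Player 1

Work:
A strategy strictly dominates another if it gives a strictly higher payoff against every opponent action. Compare each pair of P1's strategies column-by-column:
  A vs B: [7 vs 5, 1 vs 3, 2 vs 3] → A does not strictly dominate B (column Y: 1 ≤ 3)
  A vs C: [7 vs 2, 1 vs 2, 2 vs 1] → A does not strictly dominate C (column Y: 1 ≤ 2)
  B vs A: [5 vs 7, 3 vs 1, 3 vs 2] → B does not strictly dominate A (column X: 5 ≤ 7)
  B vs C: [5 vs 2, 3 vs 2, 3 vs 1] → B strictly dominates C
  C vs A: [2 vs 7, 2 vs 1, 1 vs 2] → C does not strictly dominate A (column X: 2 ≤ 7)
  C vs B: [2 vs 5, 2 vs 3, 1 vs 3] → C does not strictly dominate B (column X: 2 ≤ 5)
No single strategy strictly dominates all others → no strictly dominant strategy.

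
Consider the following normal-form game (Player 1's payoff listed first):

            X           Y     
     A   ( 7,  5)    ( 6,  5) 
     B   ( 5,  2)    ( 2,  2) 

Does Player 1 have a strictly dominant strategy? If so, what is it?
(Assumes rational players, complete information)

Yes, Player 1's strictly dominant strategy is A

Work:
A strategy strictly dominates another if it gives a strictly higher payoff against every opponent action. Compare each pair of P1's strategies column-by-column:
  A vs B: [7 vs 5, 6 vs 2] → A strictly dominates B
  B vs A: [5 vs 7, 2 vs 6] → B does not strictly dominate A (column X: 5 ≤ 7)
A strictly dominates every other strategy → strictly dominant.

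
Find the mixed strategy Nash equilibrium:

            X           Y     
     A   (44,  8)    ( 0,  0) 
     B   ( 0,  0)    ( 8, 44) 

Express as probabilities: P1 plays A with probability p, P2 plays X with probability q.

p = 0.8462, q = 0.1538

Work:
Find probabilities that make opponent indifferent:
P2 chooses q to make P1 indifferent between A and B
P1 chooses p to make P2 indifferent between X and Y
Mixed NE: P1 plays (A: 0.8462, B: 0.1538), P2 plays (X: 0.1538, Y: 0.8462)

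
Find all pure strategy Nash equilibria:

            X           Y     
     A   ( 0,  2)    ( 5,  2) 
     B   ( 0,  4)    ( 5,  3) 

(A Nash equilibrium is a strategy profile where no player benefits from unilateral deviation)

Nash equilibrium: (A, X), (A, Y), (B, X)

Work:
Best responses:
  P1 vs X: payoffs [0, 0] → best response A/B (payoff 0)
  P1 vs Y: payoffs [5, 5] → best response A/B (payoff 5)
  P2 vs A: payoffs [2, 2] → best response X/Y (payoff 2)
  P2 vs B: payoffs [4, 3] → best response X (payoff 4)
Mutual best responses: (A,X), (A,Y), (B,X) → Nash equilibria.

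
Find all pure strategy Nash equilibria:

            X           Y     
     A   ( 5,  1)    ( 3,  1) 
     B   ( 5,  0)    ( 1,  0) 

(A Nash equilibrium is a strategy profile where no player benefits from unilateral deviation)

Nash equilibrium: (A, X), (A, Y), (B, X)

Work:
Best responses:
  P1 vs X: payoffs [5, 5] → best response A/B (payoff 5)
  P1 vs Y: payoffs [3, 1] → best response A (payoff 3)
  P2 vs A: payoffs [1, 1] → best response X/Y (payoff 1)
  P2 vs B: payoffs [0, 0] → best response X/Y (payoff 0)
Mutual best responses: (A,X), (A,Y), (B,X) → Nash equilibria.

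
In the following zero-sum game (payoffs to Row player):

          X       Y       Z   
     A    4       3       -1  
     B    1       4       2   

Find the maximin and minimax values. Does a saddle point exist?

Maximin = 1, Minimax = 2, Saddle: False

Work:
Row minimums: [-1, 1] → maximin = 1
Column maximums: [4, 4, 2] → minimax = 2
No saddle point (maximin ≠ minimax). Mixed strategy needed.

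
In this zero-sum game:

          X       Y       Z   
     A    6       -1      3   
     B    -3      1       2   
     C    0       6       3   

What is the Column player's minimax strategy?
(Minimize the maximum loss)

Column should play Z, value = 3

Work:
Column player minimizes Row's maximum payoff:
Column X: max payoff to Row = 6
Column Y: max payoff to Row = 6
Column Z: max payoff to Row = 3
Minimum is 3, achieved by column Z.
Minimax strategy: Z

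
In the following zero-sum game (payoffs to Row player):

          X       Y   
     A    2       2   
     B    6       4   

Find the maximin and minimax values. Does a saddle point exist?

Maximin = 4, Minimax = 4, Saddle: True

Work:
Row minimums: [2, 4] → maximin = 4
Column maximums: [6, 4] → minimax = 4
Saddle point exists! Game value = 4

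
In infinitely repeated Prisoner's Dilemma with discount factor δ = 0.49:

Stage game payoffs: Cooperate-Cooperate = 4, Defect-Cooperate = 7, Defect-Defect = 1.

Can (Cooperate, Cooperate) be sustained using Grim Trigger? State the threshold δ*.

δ* = 0.5; since δ = 0.49 < 0.5, cooperation cannot be sustained

Work:
For Grim Trigger:
Cooperate forever: 4/(1-δ)
Defect then punished: 7 + 1·δ/(1-δ)
Need: 4/(1-δ) ≥ 7 + 1·δ/(1-δ)
Solving: δ ≥ (T-R)/(T-P) = (7-4)/(7-1) = 0.5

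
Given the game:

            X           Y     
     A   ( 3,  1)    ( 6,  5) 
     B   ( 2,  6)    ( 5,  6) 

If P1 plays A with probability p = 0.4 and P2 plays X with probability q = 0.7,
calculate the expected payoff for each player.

E[P1] = 3.3, E[P2] = 4.48

Work:
E[P1] = p·q·π₁(A,X) + p·(1-q)·π₁(A,Y) + (1-p)·q·π₁(B,X) + (1-p)·(1-q)·π₁(B,Y)
= 0.4·0.7·3 + 0.4·0.3·6 + 0.6·0.7·2 + 0.6·0.3·5
= 3.3

E[P2] = 4.48 (similar calculation)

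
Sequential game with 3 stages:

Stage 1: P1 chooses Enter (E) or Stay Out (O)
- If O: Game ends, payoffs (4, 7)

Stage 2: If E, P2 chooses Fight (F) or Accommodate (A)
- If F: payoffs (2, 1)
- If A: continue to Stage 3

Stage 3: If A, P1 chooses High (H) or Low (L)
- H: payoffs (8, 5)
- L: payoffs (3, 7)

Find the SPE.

SPE: (E, A, H); Outcome (8, 5)

Work:
Stage 3: P1 chooses H (8 vs 3)
Stage 2: P2: F->1, A->5 (anticipating H). Choose A
Stage 1: P1: O->4, E->8 (anticipating A, H). Choose E
SPE path: E -> A -> H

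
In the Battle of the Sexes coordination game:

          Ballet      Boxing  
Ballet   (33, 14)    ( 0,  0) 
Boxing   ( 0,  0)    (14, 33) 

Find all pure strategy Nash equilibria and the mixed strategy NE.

Pure NE: (Ballet, Ballet) and (Boxing, Boxing); Mixed NE: p = 0.7021, q = 0.2979

Work:
Check pure NE:
(Ballet, Ballet): (33, 14) - no unilateral deviation beneficial
(Boxing, Boxing): (14, 33) - no unilateral deviation beneficial
Mixed NE: P1 plays Ballet with p = 0.7021, P2 plays Ballet with q = 0.2979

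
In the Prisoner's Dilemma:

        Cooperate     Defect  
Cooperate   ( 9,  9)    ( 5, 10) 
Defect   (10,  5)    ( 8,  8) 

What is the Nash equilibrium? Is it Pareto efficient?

(Defect, Defect) is NE; not Pareto efficient

Work:
Defect dominates Cooperate for both players:
If P2 cooperates: Defect (10) > Cooperate (9)
If P2 defects: Defect (8) > Cooperate (5)
NE: (Defect, Defect) with payoff (8, 8)
But (Cooperate, Cooperate) = (9, 9) Pareto dominates (8, 8)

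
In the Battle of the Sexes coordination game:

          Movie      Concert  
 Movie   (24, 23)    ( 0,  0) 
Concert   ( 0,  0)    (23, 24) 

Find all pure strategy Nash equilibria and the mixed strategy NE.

Pure NE: (Movie, Movie) and (Concert, Concert); Mixed NE: p = 0.5106, q = 0.4894

Work:
Check pure NE:
(Movie, Movie): (24, 23) - no unilateral deviation beneficial
(Concert, Concert): (23, 24) - no unilateral deviation beneficial
Mixed NE: P1 plays Movie with p = 0.5106, P2 plays Movie with q = 0.4894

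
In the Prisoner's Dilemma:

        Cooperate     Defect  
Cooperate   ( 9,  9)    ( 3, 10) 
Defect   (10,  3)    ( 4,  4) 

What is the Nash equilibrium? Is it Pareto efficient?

(Defect, Defect) is NE; not Pareto efficient

Work:
Defect dominates Cooperate for both players:
If P2 cooperates: Defect (10) > Cooperate (9)
If P2 defects: Defect (4) > Cooperate (3)
NE: (Defect, Defect) with payoff (4, 4)
But (Cooperate, Cooperate) = (9, 9) Pareto dominates (4, 4)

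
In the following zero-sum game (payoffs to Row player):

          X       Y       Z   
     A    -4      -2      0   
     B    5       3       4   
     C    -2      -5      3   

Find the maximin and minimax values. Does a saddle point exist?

Maximin = 3, Minimax = 3, Saddle: True

Work:
Row minimums: [-4, 3, -5] → maximin = 3
Column maximums: [5, 3, 4] → minimax = 3
Saddle point exists! Game value = 3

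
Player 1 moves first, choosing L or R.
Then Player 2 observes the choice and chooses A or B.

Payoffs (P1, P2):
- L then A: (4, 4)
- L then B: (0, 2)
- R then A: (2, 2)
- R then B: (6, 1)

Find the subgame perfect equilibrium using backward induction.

P1 plays L, P2 plays A after L and A after R; Payoff (4, 4)

Work:
Backward induction:
After L: P2 chooses A → P1 gets 4
After R: P2 chooses A → P1 gets 2
P1 chooses L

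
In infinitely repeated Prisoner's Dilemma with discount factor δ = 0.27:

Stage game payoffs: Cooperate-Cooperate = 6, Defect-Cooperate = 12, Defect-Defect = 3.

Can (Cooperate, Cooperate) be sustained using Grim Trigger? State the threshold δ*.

δ* = 0.6667; since δ = 0.27 < 0.6667, cooperation cannot be sustained

Work:
For Grim Trigger:
Cooperate forever: 6/(1-δ)
Defect then punished: 12 + 3·δ/(1-δ)
Need: 6/(1-δ) ≥ 12 + 3·δ/(1-δ)
Solving: δ ≥ (T-R)/(T-P) = (12-6)/(12-3) = 0.6667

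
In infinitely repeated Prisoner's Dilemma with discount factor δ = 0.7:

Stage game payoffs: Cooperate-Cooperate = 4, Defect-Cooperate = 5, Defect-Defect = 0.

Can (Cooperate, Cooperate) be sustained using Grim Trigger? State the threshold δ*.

δ* = 0.2; since δ = 0.7 ≥ 0.2, cooperation can be sustained

Work:
For Grim Trigger:
Cooperate forever: 4/(1-δ)
Defect then punished: 5 + 0·δ/(1-δ)
Need: 4/(1-δ) ≥ 5 + 0·δ/(1-δ)
Solving: δ ≥ (T-R)/(T-P) = (5-4)/(5-0) = 0.2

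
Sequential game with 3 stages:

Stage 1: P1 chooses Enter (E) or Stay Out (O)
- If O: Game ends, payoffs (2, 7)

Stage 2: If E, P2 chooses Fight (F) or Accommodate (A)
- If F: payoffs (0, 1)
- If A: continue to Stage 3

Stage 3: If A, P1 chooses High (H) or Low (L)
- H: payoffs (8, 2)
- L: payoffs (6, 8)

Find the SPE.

SPE: (E, A, H); Outcome (8, 2)

Work:
Stage 3: P1 chooses H (8 vs 6)
Stage 2: P2: F->1, A->2 (anticipating H). Choose A
Stage 1: P1: O->2, E->8 (anticipating A, H). Choose E
SPE path: E -> A -> H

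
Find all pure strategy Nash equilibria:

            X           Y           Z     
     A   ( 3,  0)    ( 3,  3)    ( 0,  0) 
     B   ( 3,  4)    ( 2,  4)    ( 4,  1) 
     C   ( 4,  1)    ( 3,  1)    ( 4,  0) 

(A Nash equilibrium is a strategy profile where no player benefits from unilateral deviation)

Nash equilibrium: (A, Y), (C, X), (C, Y)

Work:
Best responses:
  P1 vs X: payoffs [3, 3, 4] → best response C (payoff 4)
  P1 vs Y: payoffs [3, 2, 3] → best response A/C (payoff 3)
  P1 vs Z: payoffs [0, 4, 4] → best response B/C (payoff 4)
  P2 vs A: payoffs [0, 3, 0] → best response Y (payoff 3)
  P2 vs B: payoffs [4, 4, 1] → best response X/Y (payoff 4)
  P2 vs C: payoffs [1, 1, 0] → best response X/Y (payoff 1)
Mutual best responses: (A,Y), (C,X), (C,Y) → Nash equilibria.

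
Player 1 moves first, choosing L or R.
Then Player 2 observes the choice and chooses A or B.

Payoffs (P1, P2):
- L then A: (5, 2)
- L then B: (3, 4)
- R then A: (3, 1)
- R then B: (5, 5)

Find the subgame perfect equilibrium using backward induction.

P1 plays R, P2 plays B after L and B after R; Payoff (5, 5)

Work:
Backward induction:
After L: P2 chooses B → P1 gets 3
After R: P2 chooses B → P1 gets 5
P1 chooses R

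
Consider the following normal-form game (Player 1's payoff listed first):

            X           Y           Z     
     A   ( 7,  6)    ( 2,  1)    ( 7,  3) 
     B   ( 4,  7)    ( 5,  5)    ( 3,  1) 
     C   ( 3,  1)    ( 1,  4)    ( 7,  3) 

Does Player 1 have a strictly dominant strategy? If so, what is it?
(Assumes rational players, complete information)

No strictly dominant strategy exists for Player 1

Work:
A strategy strictly dominates another if it gives a strictly higher payoff against every opponent action. Compare each pair of P1's strategies column-by-column:
  A vs B: [7 vs 4, 2 vs 5, 7 vs 3] → A does not strictly dominate B (column Y: 2 ≤ 5)
  A vs C: [7 vs 3, 2 vs 1, 7 vs 7] → A does not strictly dominate C (column Z: 7 ≤ 7)
  B vs A: [4 vs 7, 5 vs 2, 3 vs 7] → B does not strictly dominate A (column X: 4 ≤ 7)
  B vs C: [4 vs 3, 5 vs 1, 3 vs 7] → B does not strictly dominate C (column Z: 3 ≤ 7)
  C vs A: [3 vs 7, 1 vs 2, 7 vs 7] → C does not strictly dominate A (column X: 3 ≤ 7)
  C vs B: [3 vs 4, 1 vs 5, 7 vs 3] → C does not strictly dominate B (column X: 3 ≤ 4)
No single strategy strictly dominates all others → no strictly dominant strategy.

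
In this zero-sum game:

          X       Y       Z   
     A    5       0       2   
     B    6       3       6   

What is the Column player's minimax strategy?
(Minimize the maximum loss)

Column should play Y, value = 3

Work:
Column player minimizes Row's maximum payoff:
Column X: max payoff to Row = 6
Column Y: max payoff to Row = 3
Column Z: max payoff to Row = 6
Minimum is 3, achieved by column Y.
Minimax strategy: Y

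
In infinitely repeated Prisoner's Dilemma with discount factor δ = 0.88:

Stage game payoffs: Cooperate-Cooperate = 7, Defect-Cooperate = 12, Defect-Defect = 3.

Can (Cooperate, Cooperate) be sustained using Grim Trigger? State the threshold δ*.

δ* = 0.5556; since δ = 0.88 ≥ 0.5556, cooperation can be sustained

Work:
For Grim Trigger:
Cooperate forever: 7/(1-δ)
Defect then punished: 12 + 3·δ/(1-δ)
Need: 7/(1-δ) ≥ 12 + 3·δ/(1-δ)
Solving: δ ≥ (T-R)/(T-P) = (12-7)/(12-3) = 0.5556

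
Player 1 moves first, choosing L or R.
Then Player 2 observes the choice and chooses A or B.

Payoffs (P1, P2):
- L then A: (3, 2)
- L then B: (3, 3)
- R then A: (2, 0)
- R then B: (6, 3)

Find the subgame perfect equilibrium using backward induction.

P1 plays R, P2 plays B after L and B after R; Payoff (6, 3)

Work:
Backward induction:
After L: P2 chooses B → P1 gets 3
After R: P2 chooses B → P1 gets 6
P1 chooses R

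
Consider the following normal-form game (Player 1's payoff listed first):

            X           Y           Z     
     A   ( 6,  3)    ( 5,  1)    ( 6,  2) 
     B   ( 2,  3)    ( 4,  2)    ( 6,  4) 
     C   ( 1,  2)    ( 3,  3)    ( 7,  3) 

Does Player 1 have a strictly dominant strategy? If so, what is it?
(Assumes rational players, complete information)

No strictly dominant strategy exists for Player 1

Work:
A strategy strictly dominates another if it gives a strictly higher payoff against every opponent action. Compare each pair of P1's strategies column-by-column:
  A vs B: [6 vs 2, 5 vs 4, 6 vs 6] → A does not strictly dominate B (column Z: 6 ≤ 6)
  A vs C: [6 vs 1, 5 vs 3, 6 vs 7] → A does not strictly dominate C (column Z: 6 ≤ 7)
  B vs A: [2 vs 6, 4 vs 5, 6 vs 6] → B does not strictly dominate A (column X: 2 ≤ 6)
  B vs C: [2 vs 1, 4 vs 3, 6 vs 7] → B does not strictly dominate C (column Z: 6 ≤ 7)
  C vs A: [1 vs 6, 3 vs 5, 7 vs 6] → C does not strictly dominate A (column X: 1 ≤ 6)
  C vs B: [1 vs 2, 3 vs 4, 7 vs 6] → C does not strictly dominate B (column X: 1 ≤ 2)
No single strategy strictly dominates all others → no strictly dominant strategy.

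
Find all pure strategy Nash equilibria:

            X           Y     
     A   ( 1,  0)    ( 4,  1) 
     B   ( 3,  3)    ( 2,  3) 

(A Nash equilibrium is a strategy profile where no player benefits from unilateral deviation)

Nash equilibrium: (A, Y), (B, X)

Work:
Best responses:
  P1 vs X: payoffs [1, 3] → best response B (payoff 3)
  P1 vs Y: payoffs [4, 2] → best response A (payoff 4)
  P2 vs A: payoffs [0, 1] → best response Y (payoff 1)
  P2 vs B: payoffs [3, 3] → best response X/Y (payoff 3)
Mutual best responses: (A,Y), (B,X) → Nash equilibria.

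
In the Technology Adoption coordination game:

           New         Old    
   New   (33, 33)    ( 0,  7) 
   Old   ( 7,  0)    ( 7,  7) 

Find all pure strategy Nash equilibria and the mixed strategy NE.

Pure NE: (New, New) and (Old, Old); Mixed NE: p = 0.2121, q = 0.2121

Work:
Check pure NE:
(New, New): (33, 33) - no unilateral deviation beneficial
(Old, Old): (7, 7) - no unilateral deviation beneficial
Mixed NE: P1 plays New with p = 0.2121, P2 plays New with q = 0.2121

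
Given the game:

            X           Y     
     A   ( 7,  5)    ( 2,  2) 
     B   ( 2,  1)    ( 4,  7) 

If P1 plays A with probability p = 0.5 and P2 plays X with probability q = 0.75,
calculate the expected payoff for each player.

E[P1] = 4.125, E[P2] = 3.375

Work:
E[P1] = p·q·π₁(A,X) + p·(1-q)·π₁(A,Y) + (1-p)·q·π₁(B,X) + (1-p)·(1-q)·π₁(B,Y)
= 0.5·0.75·7 + 0.5·0.25·2 + 0.5·0.75·2 + 0.5·0.25·4
= 4.125

E[P2] = 3.375 (similar calculation)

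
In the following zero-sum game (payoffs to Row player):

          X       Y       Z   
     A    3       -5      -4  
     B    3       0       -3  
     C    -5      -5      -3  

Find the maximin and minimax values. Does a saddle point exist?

Maximin = -3, Minimax = -3, Saddle: True

Work:
Row minimums: [-5, -3, -5] → maximin = -3
Column maximums: [3, 0, -3] → minimax = -3
Saddle point exists! Game value = -3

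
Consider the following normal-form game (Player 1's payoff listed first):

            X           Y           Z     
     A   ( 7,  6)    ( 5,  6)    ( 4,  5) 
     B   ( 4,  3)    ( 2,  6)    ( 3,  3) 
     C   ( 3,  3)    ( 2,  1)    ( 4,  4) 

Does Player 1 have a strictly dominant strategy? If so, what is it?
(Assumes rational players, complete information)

No strictly dominant strategy exists for Player 1

Work:
A strategy strictly dominates another if it gives a strictly higher payoff against every opponent action. Compare each pair of P1's strategies column-by-column:
  A vs B: [7 vs 4, 5 vs 2, 4 vs 3] → A strictly dominates B
  A vs C: [7 vs 3, 5 vs 2, 4 vs 4] → A does not strictly dominate C (column Z: 4 ≤ 4)
  B vs A: [4 vs 7, 2 vs 5, 3 vs 4] → B does not strictly dominate A (column X: 4 ≤ 7)
  B vs C: [4 vs 3, 2 vs 2, 3 vs 4] → B does not strictly dominate C (column Y: 2 ≤ 2)
  C vs A: [3 vs 7, 2 vs 5, 4 vs 4] → C does not strictly dominate A (column X: 3 ≤ 7)
  C vs B: [3 vs 4, 2 vs 2, 4 vs 3] → C does not strictly dominate B (column X: 3 ≤ 4)
No single strategy strictly dominates all others → no strictly dominant strategy.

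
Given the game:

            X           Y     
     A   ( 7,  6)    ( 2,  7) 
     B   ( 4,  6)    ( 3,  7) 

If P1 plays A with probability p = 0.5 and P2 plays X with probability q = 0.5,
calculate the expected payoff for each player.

E[P1] = 4.0, E[P2] = 6.5

Work:
E[P1] = p·q·π₁(A,X) + p·(1-q)·π₁(A,Y) + (1-p)·q·π₁(B,X) + (1-p)·(1-q)·π₁(B,Y)
= 0.5·0.5·7 + 0.5·0.5·2 + 0.5·0.5·4 + 0.5·0.5·3
= 4.0

E[P2] = 6.5 (similar calculation)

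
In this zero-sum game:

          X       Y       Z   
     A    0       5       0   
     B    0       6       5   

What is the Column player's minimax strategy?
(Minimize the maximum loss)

Column should play X, value = 0

Work:
Column player minimizes Row's maximum payoff:
Column X: max payoff to Row = 0
Column Y: max payoff to Row = 6
Column Z: max payoff to Row = 5
Minimum is 0, achieved by column X.
Minimax strategy: X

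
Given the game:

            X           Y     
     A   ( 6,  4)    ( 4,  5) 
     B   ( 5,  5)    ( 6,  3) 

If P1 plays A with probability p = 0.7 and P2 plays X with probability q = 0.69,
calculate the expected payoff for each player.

E[P1] = 5.359, E[P2] = 4.331

Work:
E[P1] = p·q·π₁(A,X) + p·(1-q)·π₁(A,Y) + (1-p)·q·π₁(B,X) + (1-p)·(1-q)·π₁(B,Y)
= 0.7·0.69·6 + 0.7·0.31·4 + 0.3·0.69·5 + 0.3·0.31·6
= 5.359

E[P2] = 4.331 (similar calculation)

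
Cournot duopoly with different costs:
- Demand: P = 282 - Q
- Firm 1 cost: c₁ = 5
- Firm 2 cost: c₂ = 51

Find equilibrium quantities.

q₁* = 107.67, q₂* = 61.67

Work:
Reaction: q₁ = (282 - 5 - q₂)/2
Reaction: q₂ = (282 - 51 - q₁)/2
Solve simultaneously:
q₁* = (282 - 2×5 + 51)/3 = 107.67
q₂* = (282 - 2×51 + 5)/3 = 61.67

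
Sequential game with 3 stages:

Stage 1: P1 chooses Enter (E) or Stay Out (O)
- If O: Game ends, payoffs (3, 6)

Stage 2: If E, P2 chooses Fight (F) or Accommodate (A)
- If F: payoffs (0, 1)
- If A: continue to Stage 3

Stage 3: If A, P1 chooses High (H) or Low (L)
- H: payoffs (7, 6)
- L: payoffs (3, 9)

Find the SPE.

SPE: (E, A, H); Outcome (7, 6)

Work:
Stage 3: P1 chooses H (7 vs 3)
Stage 2: P2: F->1, A->6 (anticipating H). Choose A
Stage 1: P1: O->3, E->7 (anticipating A, H). Choose E
SPE path: E -> A -> H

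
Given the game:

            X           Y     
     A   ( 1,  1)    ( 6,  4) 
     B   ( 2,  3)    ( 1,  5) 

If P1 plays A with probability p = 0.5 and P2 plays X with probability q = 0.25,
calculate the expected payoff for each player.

E[P1] = 3.0, E[P2] = 3.875

Work:
E[P1] = p·q·π₁(A,X) + p·(1-q)·π₁(A,Y) + (1-p)·q·π₁(B,X) + (1-p)·(1-q)·π₁(B,Y)
= 0.5·0.25·1 + 0.5·0.75·6 + 0.5·0.25·2 + 0.5·0.75·1
= 3.0

E[P2] = 3.875 (similar calculation)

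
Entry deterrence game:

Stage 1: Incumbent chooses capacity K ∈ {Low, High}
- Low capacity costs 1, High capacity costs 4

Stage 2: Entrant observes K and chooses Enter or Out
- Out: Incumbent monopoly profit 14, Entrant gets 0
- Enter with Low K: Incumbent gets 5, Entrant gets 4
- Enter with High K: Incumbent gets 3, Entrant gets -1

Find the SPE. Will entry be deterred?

SPE: (High, Enter|Low, Out|High); Entry deterred. Incumbent net profit = 10

Work:
After Low K: Entrant enters (4 > 0)
After High K: Entrant stays out (-1 < 0)
Incumbent: Low → 5−1=4, High → 14−4=10
Incumbent chooses High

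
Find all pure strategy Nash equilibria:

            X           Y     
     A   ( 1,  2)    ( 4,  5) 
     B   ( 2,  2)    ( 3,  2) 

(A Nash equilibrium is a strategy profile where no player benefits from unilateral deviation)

Nash equilibrium: (A, Y), (B, X)

Work:
Best responses:
  P1 vs X: payoffs [1, 2] → best response B (payoff 2)
  P1 vs Y: payoffs [4, 3] → best response A (payoff 4)
  P2 vs A: payoffs [2, 5] → best response Y (payoff 5)
  P2 vs B: payoffs [2, 2] → best response X/Y (payoff 2)
Mutual best responses: (A,Y), (B,X) → Nash equilibria.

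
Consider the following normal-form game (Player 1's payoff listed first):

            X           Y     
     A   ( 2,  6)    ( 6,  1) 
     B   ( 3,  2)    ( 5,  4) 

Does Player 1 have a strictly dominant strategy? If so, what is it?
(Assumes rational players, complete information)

No strictly dominant strategy exists for Player 1

Work:
A strategy strictly dominates another if it gives a strictly higher payoff against every opponent action. Compare each pair of P1's strategies column-by-column:
  A vs B: [2 vs 3, 6 vs 5] → A does not strictly dominate B (column X: 2 ≤ 3)
  B vs A: [3 vs 2, 5 vs 6] → B does not strictly dominate A (column Y: 5 ≤ 6)
No single strategy strictly dominates all others → no strictly dominant strategy.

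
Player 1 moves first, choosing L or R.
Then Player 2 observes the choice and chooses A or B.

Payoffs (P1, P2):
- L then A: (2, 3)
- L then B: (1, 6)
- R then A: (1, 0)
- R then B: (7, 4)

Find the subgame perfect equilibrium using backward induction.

P1 plays R, P2 plays B after L and B after R; Payoff (7, 4)

Work:
Backward induction:
After L: P2 chooses B → P1 gets 1
After R: P2 chooses B → P1 gets 7
P1 chooses R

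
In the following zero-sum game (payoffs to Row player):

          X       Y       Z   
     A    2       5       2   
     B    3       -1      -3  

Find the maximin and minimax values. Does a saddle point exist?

Maximin = 2, Minimax = 2, Saddle: True

Work:
Row minimums: [2, -3] → maximin = 2
Column maximums: [3, 5, 2] → minimax = 2
Saddle point exists! Game value = 2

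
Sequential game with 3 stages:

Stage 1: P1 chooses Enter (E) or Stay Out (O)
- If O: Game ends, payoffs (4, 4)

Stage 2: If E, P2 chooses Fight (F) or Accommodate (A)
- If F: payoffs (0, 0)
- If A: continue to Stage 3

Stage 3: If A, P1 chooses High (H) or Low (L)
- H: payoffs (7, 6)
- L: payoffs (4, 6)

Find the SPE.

SPE: (E, A, H); Outcome (7, 6)

Work:
Stage 3: P1 chooses H (7 vs 4)
Stage 2: P2: F->0, A->6 (anticipating H). Choose A
Stage 1: P1: O->4, E->7 (anticipating A, H). Choose E
SPE path: E -> A -> H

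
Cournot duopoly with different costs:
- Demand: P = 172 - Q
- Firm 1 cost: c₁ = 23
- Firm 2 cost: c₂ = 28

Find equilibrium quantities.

q₁* = 51.33, q₂* = 46.33

Work:
Reaction: q₁ = (172 - 23 - q₂)/2
Reaction: q₂ = (172 - 28 - q₁)/2
Solve simultaneously:
q₁* = (172 - 2×23 + 28)/3 = 51.33
q₂* = (172 - 2×28 + 23)/3 = 46.33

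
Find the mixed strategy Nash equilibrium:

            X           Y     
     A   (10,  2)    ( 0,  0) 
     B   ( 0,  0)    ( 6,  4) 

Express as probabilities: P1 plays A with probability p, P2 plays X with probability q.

p = 0.6667, q = 0.375

Work:
Find probabilities that make opponent indifferent:
P2 chooses q to make P1 indifferent between A and B
P1 chooses p to make P2 indifferent between X and Y
Mixed NE: P1 plays (A: 0.6667, B: 0.3333), P2 plays (X: 0.375, Y: 0.625)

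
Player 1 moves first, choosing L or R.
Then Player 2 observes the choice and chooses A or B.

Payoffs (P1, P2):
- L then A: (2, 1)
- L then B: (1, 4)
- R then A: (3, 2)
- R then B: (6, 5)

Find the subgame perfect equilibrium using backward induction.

P1 plays R, P2 plays B after L and B after R; Payoff (6, 5)

Work:
Backward induction:
After L: P2 chooses B → P1 gets 1
After R: P2 chooses B → P1 gets 6
P1 chooses R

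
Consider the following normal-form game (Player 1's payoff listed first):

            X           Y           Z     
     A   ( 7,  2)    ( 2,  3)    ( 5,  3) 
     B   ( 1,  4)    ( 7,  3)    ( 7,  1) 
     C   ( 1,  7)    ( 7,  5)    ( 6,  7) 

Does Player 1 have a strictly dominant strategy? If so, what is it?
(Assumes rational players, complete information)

No strictly dominant strategy exists for Player 1

Work:
A strategy strictly dominates another if it gives a strictly higher payoff against every opponent action. Compare each pair of P1's strategies column-by-column:
  A vs B: [7 vs 1, 2 vs 7, 5 vs 7] → A does not strictly dominate B (column Y: 2 ≤ 7)
  A vs C: [7 vs 1, 2 vs 7, 5 vs 6] → A does not strictly dominate C (column Y: 2 ≤ 7)
  B vs A: [1 vs 7, 7 vs 2, 7 vs 5] → B does not strictly dominate A (column X: 1 ≤ 7)
  B vs C: [1 vs 1, 7 vs 7, 7 vs 6] → B does not strictly dominate C (column X: 1 ≤ 1)
  C vs A: [1 vs 7, 7 vs 2, 6 vs 5] → C does not strictly dominate A (column X: 1 ≤ 7)
  C vs B: [1 vs 1, 7 vs 7, 6 vs 7] → C does not strictly dominate B (column X: 1 ≤ 1)
No single strategy strictly dominates all others → no strictly dominant strategy.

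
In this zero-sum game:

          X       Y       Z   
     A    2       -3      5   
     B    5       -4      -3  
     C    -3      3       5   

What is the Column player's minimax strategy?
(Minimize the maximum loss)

Column should play Y, value = 3

Work:
Column player minimizes Row's maximum payoff:
Column X: max payoff to Row = 5
Column Y: max payoff to Row = 3
Column Z: max payoff to Row = 5
Minimum is 3, achieved by column Y.
Minimax strategy: Y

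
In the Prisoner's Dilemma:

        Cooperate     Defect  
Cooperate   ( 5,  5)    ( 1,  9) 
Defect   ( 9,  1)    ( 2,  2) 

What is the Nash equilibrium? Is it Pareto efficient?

(Defect, Defect) is NE; not Pareto efficient

Work:
Defect dominates Cooperate for both players:
If P2 cooperates: Defect (9) > Cooperate (5)
If P2 defects: Defect (2) > Cooperate (1)
NE: (Defect, Defect) with payoff (2, 2)
But (Cooperate, Cooperate) = (5, 5) Pareto dominates (2, 2)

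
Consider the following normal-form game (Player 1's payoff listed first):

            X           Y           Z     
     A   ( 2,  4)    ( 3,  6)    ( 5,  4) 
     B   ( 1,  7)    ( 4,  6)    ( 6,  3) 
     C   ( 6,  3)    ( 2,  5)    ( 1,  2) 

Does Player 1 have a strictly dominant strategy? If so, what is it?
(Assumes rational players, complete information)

No strictly dominant strategy exists for Player 1

Work:
A strategy strictly dominates another if it gives a strictly higher payoff against every opponent action. Compare each pair of P1's strategies column-by-column:
  A vs B: [2 vs 1, 3 vs 4, 5 vs 6] → A does not strictly dominate B (column Y: 3 ≤ 4)
  A vs C: [2 vs 6, 3 vs 2, 5 vs 1] → A does not strictly dominate C (column X: 2 ≤ 6)
  B vs A: [1 vs 2, 4 vs 3, 6 vs 5] → B does not strictly dominate A (column X: 1 ≤ 2)
  B vs C: [1 vs 6, 4 vs 2, 6 vs 1] → B does not strictly dominate C (column X: 1 ≤ 6)
  C vs A: [6 vs 2, 2 vs 3, 1 vs 5] → C does not strictly dominate A (column Y: 2 ≤ 3)
  C vs B: [6 vs 1, 2 vs 4, 1 vs 6] → C does not strictly dominate B (column Y: 2 ≤ 4)
No single strategy strictly dominates all others → no strictly dominant strategy.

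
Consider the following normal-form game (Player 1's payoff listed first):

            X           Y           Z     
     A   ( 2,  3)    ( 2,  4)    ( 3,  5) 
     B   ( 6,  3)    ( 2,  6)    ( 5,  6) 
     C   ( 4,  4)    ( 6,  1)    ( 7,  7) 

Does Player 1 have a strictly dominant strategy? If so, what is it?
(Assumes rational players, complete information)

No strictly dominant strategy exists for Player 1

Work:
A strategy strictly dominates another if it gives a strictly higher payoff against every opponent action. Compare each pair of P1's strategies column-by-column:
  A vs B: [2 vs 6, 2 vs 2, 3 vs 5] → A does not strictly dominate B (column X: 2 ≤ 6)
  A vs C: [2 vs 4, 2 vs 6, 3 vs 7] → A does not strictly dominate C (column X: 2 ≤ 4)
  B vs A: [6 vs 2, 2 vs 2, 5 vs 3] → B does not strictly dominate A (column Y: 2 ≤ 2)
  B vs C: [6 vs 4, 2 vs 6, 5 vs 7] → B does not strictly dominate C (column Y: 2 ≤ 6)
  C vs A: [4 vs 2, 6 vs 2, 7 vs 3] → C strictly dominates A
  C vs B: [4 vs 6, 6 vs 2, 7 vs 5] → C does not strictly dominate B (column X: 4 ≤ 6)
No single strategy strictly dominates all others → no strictly dominant strategy.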